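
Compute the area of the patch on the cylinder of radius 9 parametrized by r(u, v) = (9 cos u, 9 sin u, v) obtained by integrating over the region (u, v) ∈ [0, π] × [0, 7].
Area = 63*pi

Area = ∫∫ √(EG − F²) du dv with √(EG − F²) = 9. Integrating over [0, π] × [0, 7] gives 63*pi.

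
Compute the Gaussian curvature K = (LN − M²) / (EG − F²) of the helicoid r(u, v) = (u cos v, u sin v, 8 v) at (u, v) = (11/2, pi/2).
K = -1024/142129

Coefficients of the first fundamental form: E = 1, F = 0, G = u^2 + 64.
Coefficients of the second fundamental form: L = 0, M = -8/sqrt(u^2 + 64), N = 0.
Assemble K = (LN − M²)/(EG − F²) = -64/(u^2 + 64)^2. At (u, v) = (11/2, pi/2): K = -1024/142129.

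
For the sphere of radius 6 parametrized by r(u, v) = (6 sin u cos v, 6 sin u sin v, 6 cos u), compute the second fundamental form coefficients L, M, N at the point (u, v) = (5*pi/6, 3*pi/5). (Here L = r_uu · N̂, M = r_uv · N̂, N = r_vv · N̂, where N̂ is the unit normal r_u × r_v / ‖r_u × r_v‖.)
L = -6;  M = 0;  N = -3/2

Compute the unit normal N̂(u, v) = (sin(u)^2*cos(v)/Abs(sin(u)), sin(u)^2*sin(v)/Abs(sin(u)), sin(2*u)/(2*Abs(sin(u)))), and the second partials r_uu, r_uv, r_vv. Take dot products:
  L(u, v) = r_uu · N̂ = -6*sin(u)/Abs(sin(u)),
  M(u, v) = r_uv · N̂ = 0,
  N(u, v) = r_vv · N̂ = -6*sin(u)^3/Abs(sin(u)).
Evaluating at (u, v) = (5*pi/6, 3*pi/5):
  L = -6, M = 0, N = -3/2.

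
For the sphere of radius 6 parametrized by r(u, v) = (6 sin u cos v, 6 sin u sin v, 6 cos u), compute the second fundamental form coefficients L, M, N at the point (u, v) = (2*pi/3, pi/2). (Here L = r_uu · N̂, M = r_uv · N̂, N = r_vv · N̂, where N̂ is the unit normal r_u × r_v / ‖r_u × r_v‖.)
L = -6;  M = 0;  N = -9/2

Compute the unit normal N̂(u, v) = (sin(u)^2*cos(v)/Abs(sin(u)), sin(u)^2*sin(v)/Abs(sin(u)), sin(2*u)/(2*Abs(sin(u)))), and the second partials r_uu, r_uv, r_vv. Take dot products:
  L(u, v) = r_uu · N̂ = -6*sin(u)/Abs(sin(u)),
  M(u, v) = r_uv · N̂ = 0,
  N(u, v) = r_vv · N̂ = -6*sin(u)^3/Abs(sin(u)).
Evaluating at (u, v) = (2*pi/3, pi/2):
  L = -6, M = 0, N = -9/2.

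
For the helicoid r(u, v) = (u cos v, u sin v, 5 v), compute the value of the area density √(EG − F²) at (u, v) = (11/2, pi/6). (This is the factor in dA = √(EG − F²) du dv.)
√(EG − F²)|_{(11/2, pi/6)} = sqrt(221)/2

E = 1, F = 0, G = u^2 + 25, so EG − F² = u^2 + 25. Taking the positive square root: √(EG − F²) = sqrt(u^2 + 25). At (u, v) = (11/2, pi/6): sqrt(221)/2.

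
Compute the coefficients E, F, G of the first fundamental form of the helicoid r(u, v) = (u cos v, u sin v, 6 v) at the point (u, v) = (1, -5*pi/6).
E = 1;  F = 0;  G = 37

Partials: r_u = (cos(v), sin(v), 0), r_v = (-u*sin(v), u*cos(v), 6). As functions of (u, v):
  E = r_u · r_u = 1,
  F = r_u · r_v = 0,
  G = r_v · r_v = u^2 + 36.
Evaluating at (u, v) = (1, -5*pi/6): E = 1, F = 0, G = 37.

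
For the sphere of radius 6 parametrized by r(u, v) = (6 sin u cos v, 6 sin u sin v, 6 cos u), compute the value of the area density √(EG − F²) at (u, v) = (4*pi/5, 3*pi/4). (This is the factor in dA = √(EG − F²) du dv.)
√(EG − F²)|_{(4*pi/5, 3*pi/4)} = 9*sqrt(10 - 2*sqrt(5))

E = 36, F = 0, G = 36*sin(u)^2, so EG − F² = 1296*sin(u)^2. Taking the positive square root: √(EG − F²) = 36*Abs(sin(u)). At (u, v) = (4*pi/5, 3*pi/4): 9*sqrt(10 - 2*sqrt(5)).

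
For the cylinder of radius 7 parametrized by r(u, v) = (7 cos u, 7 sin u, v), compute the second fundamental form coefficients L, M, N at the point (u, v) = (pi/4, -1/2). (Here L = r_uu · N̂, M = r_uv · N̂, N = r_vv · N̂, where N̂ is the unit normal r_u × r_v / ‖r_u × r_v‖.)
L = -7;  M = 0;  N = 0

Compute the unit normal N̂(u, v) = (cos(u), sin(u), 0), and the second partials r_uu, r_uv, r_vv. Take dot products:
  L(u, v) = r_uu · N̂ = -7,
  M(u, v) = r_uv · N̂ = 0,
  N(u, v) = r_vv · N̂ = 0.
Evaluating at (u, v) = (pi/4, -1/2):
  L = -7, M = 0, N = 0.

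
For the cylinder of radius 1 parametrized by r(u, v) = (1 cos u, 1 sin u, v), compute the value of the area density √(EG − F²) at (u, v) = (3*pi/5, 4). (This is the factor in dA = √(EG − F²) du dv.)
√(EG − F²)|_{(3*pi/5, 4)} = 1

E = 1, F = 0, G = 1, so EG − F² = 1. Taking the positive square root: √(EG − F²) = 1. At (u, v) = (3*pi/5, 4): 1.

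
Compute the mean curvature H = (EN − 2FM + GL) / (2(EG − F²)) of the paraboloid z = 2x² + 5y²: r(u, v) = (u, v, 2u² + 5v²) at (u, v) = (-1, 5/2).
H = 1337*sqrt(642)/412164

With E = 16*u^2 + 1, F = 40*u*v, G = 100*v^2 + 1, L = 4/sqrt(16*u^2 + 100*v^2 + 1), M = 0, N = 10/sqrt(16*u^2 + 100*v^2 + 1), assemble
  H = (EN − 2FM + GL) / (2(EG − F²)) = (80*u^2 + 200*v^2 + 7)/(16*u^2 + 100*v^2 + 1)^(3/2).
At (u, v) = (-1, 5/2): H = 1337*sqrt(642)/412164.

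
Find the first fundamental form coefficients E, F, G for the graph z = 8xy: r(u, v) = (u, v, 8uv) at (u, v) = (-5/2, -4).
E = 1025;  F = 640;  G = 401

Partials: r_u = (1, 0, 8*v), r_v = (0, 1, 8*u). As functions of (u, v):
  E = r_u · r_u = 64*v^2 + 1,
  F = r_u · r_v = 64*u*v,
  G = r_v · r_v = 64*u^2 + 1.
Evaluating at (u, v) = (-5/2, -4): E = 1025, F = 640, G = 401.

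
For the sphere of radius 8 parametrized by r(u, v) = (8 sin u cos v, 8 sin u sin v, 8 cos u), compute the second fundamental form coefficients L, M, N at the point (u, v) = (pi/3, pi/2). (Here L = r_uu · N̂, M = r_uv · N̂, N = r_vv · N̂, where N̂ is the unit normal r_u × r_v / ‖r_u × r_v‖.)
L = -8;  M = 0;  N = -6

Compute the unit normal N̂(u, v) = (sin(u)^2*cos(v)/Abs(sin(u)), sin(u)^2*sin(v)/Abs(sin(u)), sin(2*u)/(2*Abs(sin(u)))), and the second partials r_uu, r_uv, r_vv. Take dot products:
  L(u, v) = r_uu · N̂ = -8*sin(u)/Abs(sin(u)),
  M(u, v) = r_uv · N̂ = 0,
  N(u, v) = r_vv · N̂ = -8*sin(u)^3/Abs(sin(u)).
Evaluating at (u, v) = (pi/3, pi/2):
  L = -8, M = 0, N = -6.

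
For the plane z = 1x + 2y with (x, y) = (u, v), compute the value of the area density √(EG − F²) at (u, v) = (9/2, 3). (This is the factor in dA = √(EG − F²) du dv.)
√(EG − F²)|_{(9/2, 3)} = sqrt(6)

E = 2, F = 2, G = 5, so EG − F² = 6. Taking the positive square root: √(EG − F²) = sqrt(6). At (u, v) = (9/2, 3): sqrt(6).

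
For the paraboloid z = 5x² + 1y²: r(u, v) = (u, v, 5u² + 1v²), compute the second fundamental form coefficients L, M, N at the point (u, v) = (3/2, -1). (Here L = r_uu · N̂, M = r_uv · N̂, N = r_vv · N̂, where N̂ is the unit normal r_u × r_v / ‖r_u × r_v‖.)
L = sqrt(230)/23;  M = 0;  N = sqrt(230)/115

Compute the unit normal N̂(u, v) = (-10*u/sqrt(100*u^2 + 4*v^2 + 1), -2*v/sqrt(100*u^2 + 4*v^2 + 1), 1/sqrt(100*u^2 + 4*v^2 + 1)), and the second partials r_uu, r_uv, r_vv. Take dot products:
  L(u, v) = r_uu · N̂ = 10/sqrt(100*u^2 + 4*v^2 + 1),
  M(u, v) = r_uv · N̂ = 0,
  N(u, v) = r_vv · N̂ = 2/sqrt(100*u^2 + 4*v^2 + 1).
Evaluating at (u, v) = (3/2, -1):
  L = sqrt(230)/23, M = 0, N = sqrt(230)/115.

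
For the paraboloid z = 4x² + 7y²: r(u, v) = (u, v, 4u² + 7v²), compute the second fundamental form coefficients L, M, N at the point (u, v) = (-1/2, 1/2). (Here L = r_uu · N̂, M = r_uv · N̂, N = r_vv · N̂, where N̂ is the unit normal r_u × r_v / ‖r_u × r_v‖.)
L = 4*sqrt(66)/33;  M = 0;  N = 7*sqrt(66)/33

Compute the unit normal N̂(u, v) = (-8*u/sqrt(64*u^2 + 196*v^2 + 1), -14*v/sqrt(64*u^2 + 196*v^2 + 1), 1/sqrt(64*u^2 + 196*v^2 + 1)), and the second partials r_uu, r_uv, r_vv. Take dot products:
  L(u, v) = r_uu · N̂ = 8/sqrt(64*u^2 + 196*v^2 + 1),
  M(u, v) = r_uv · N̂ = 0,
  N(u, v) = r_vv · N̂ = 14/sqrt(64*u^2 + 196*v^2 + 1).
Evaluating at (u, v) = (-1/2, 1/2):
  L = 4*sqrt(66)/33, M = 0, N = 7*sqrt(66)/33.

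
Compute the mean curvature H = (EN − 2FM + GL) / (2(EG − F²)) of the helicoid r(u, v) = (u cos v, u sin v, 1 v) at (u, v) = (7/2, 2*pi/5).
H = 0

With E = 1, F = 0, G = u^2 + 1, L = 0, M = -1/sqrt(u^2 + 1), N = 0, assemble
  H = (EN − 2FM + GL) / (2(EG − F²)) = 0.
At (u, v) = (7/2, 2*pi/5): H = 0.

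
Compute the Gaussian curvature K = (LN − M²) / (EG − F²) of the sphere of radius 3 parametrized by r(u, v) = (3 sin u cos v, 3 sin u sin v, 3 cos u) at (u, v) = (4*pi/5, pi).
K = 1/9

Coefficients of the first fundamental form: E = 9, F = 0, G = 9*sin(u)^2.
Coefficients of the second fundamental form: L = -3*sin(u)/Abs(sin(u)), M = 0, N = -3*sin(u)^3/Abs(sin(u)).
Assemble K = (LN − M²)/(EG − F²) = 1/9. At (u, v) = (4*pi/5, pi): K = 1/9.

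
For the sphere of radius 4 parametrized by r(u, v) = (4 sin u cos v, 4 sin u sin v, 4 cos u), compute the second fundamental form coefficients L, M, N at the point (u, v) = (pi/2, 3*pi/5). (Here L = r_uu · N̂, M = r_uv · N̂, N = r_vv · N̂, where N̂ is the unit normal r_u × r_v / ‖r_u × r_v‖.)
L = -4;  M = 0;  N = -4

Compute the unit normal N̂(u, v) = (sin(u)^2*cos(v)/Abs(sin(u)), sin(u)^2*sin(v)/Abs(sin(u)), sin(2*u)/(2*Abs(sin(u)))), and the second partials r_uu, r_uv, r_vv. Take dot products:
  L(u, v) = r_uu · N̂ = -4*sin(u)/Abs(sin(u)),
  M(u, v) = r_uv · N̂ = 0,
  N(u, v) = r_vv · N̂ = -4*sin(u)^3/Abs(sin(u)).
Evaluating at (u, v) = (pi/2, 3*pi/5):
  L = -4, M = 0, N = -4.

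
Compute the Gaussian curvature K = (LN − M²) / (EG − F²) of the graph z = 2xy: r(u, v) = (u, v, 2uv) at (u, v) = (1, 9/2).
K = -1/1849

Coefficients of the first fundamental form: E = 4*v^2 + 1, F = 4*u*v, G = 4*u^2 + 1.
Coefficients of the second fundamental form: L = 0, M = 2/sqrt(4*u^2 + 4*v^2 + 1), N = 0.
Assemble K = (LN − M²)/(EG − F²) = -4/(16*u^4 + 32*u^2*v^2 + 8*u^2 + 16*v^4 + 8*v^2 + 1). At (u, v) = (1, 9/2): K = -1/1849.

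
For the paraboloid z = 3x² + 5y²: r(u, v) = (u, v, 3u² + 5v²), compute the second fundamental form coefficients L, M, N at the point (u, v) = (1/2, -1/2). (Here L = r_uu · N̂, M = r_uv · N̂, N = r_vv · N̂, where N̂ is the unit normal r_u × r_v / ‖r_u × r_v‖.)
L = 6*sqrt(35)/35;  M = 0;  N = 2*sqrt(35)/7

Compute the unit normal N̂(u, v) = (-6*u/sqrt(36*u^2 + 100*v^2 + 1), -10*v/sqrt(36*u^2 + 100*v^2 + 1), 1/sqrt(36*u^2 + 100*v^2 + 1)), and the second partials r_uu, r_uv, r_vv. Take dot products:
  L(u, v) = r_uu · N̂ = 6/sqrt(36*u^2 + 100*v^2 + 1),
  M(u, v) = r_uv · N̂ = 0,
  N(u, v) = r_vv · N̂ = 10/sqrt(36*u^2 + 100*v^2 + 1).
Evaluating at (u, v) = (1/2, -1/2):
  L = 6*sqrt(35)/35, M = 0, N = 2*sqrt(35)/7.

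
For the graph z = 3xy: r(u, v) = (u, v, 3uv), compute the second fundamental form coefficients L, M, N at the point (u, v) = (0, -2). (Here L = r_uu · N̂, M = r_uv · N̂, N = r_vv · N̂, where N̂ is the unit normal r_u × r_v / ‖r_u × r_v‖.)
L = 0;  M = 3*sqrt(37)/37;  N = 0

Compute the unit normal N̂(u, v) = (-3*v/sqrt(9*u^2 + 9*v^2 + 1), -3*u/sqrt(9*u^2 + 9*v^2 + 1), 1/sqrt(9*u^2 + 9*v^2 + 1)), and the second partials r_uu, r_uv, r_vv. Take dot products:
  L(u, v) = r_uu · N̂ = 0,
  M(u, v) = r_uv · N̂ = 3/sqrt(9*u^2 + 9*v^2 + 1),
  N(u, v) = r_vv · N̂ = 0.
Evaluating at (u, v) = (0, -2):
  L = 0, M = 3*sqrt(37)/37, N = 0.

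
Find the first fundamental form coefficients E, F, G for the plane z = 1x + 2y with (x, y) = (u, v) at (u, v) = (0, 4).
E = 2;  F = 2;  G = 5

Partials: r_u = (1, 0, 1), r_v = (0, 1, 2). As functions of (u, v):
  E = r_u · r_u = 2,
  F = r_u · r_v = 2,
  G = r_v · r_v = 5.
Evaluating at (u, v) = (0, 4): E = 2, F = 2, G = 5.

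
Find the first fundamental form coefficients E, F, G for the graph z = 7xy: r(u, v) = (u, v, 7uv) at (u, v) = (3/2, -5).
E = 1226;  F = -735/2;  G = 445/4

Partials: r_u = (1, 0, 7*v), r_v = (0, 1, 7*u). As functions of (u, v):
  E = r_u · r_u = 49*v^2 + 1,
  F = r_u · r_v = 49*u*v,
  G = r_v · r_v = 49*u^2 + 1.
Evaluating at (u, v) = (3/2, -5): E = 1226, F = -735/2, G = 445/4.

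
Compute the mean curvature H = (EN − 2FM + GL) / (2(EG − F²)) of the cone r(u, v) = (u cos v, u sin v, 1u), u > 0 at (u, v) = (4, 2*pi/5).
H = sqrt(2)/16

With E = 2, F = 0, G = u^2, L = 0, M = 0, N = sqrt(2)*u^2/(2*Abs(u)), assemble
  H = (EN − 2FM + GL) / (2(EG − F²)) = sqrt(2)/(4*Abs(u)).
At (u, v) = (4, 2*pi/5): H = sqrt(2)/16.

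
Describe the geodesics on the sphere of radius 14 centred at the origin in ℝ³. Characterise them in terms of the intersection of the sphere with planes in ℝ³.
Geodesics on the sphere of radius 14 are great circles — circles of radius 14 obtained as the intersection of the sphere with planes through the origin (the centre of the sphere).

A curve α(t) of nonzero constant speed on the sphere of radius 14 is a geodesic iff its acceleration α̈ is everywhere normal to the surface, i.e. parallel to the radial vector α(t). Then d/dt(α × α̇) = α̇ × α̇ + α × α̈ = 0, so α × α̇ is a constant vector n ≠ 0 and α(t) · n = 0 for all t: α lies in the plane through the origin with normal n. The intersection of that plane with the sphere is a circle of radius 14 (a great circle). Conversely, a great circle traversed at constant speed has centripetal acceleration pointing at the origin, hence normal to the sphere, so every great circle is a geodesic.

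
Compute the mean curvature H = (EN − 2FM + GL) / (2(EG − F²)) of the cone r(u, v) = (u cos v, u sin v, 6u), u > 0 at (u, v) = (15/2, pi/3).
H = 2*sqrt(37)/185

With E = 37, F = 0, G = u^2, L = 0, M = 0, N = 6*sqrt(37)*u^2/(37*Abs(u)), assemble
  H = (EN − 2FM + GL) / (2(EG − F²)) = 3*sqrt(37)/(37*Abs(u)).
At (u, v) = (15/2, pi/3): H = 2*sqrt(37)/185.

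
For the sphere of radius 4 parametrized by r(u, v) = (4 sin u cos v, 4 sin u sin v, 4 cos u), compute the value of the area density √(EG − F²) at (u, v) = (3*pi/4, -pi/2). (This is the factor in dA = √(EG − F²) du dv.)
√(EG − F²)|_{(3*pi/4, -pi/2)} = 8*sqrt(2)

E = 16, F = 0, G = 16*sin(u)^2, so EG − F² = 256*sin(u)^2. Taking the positive square root: √(EG − F²) = 16*Abs(sin(u)). At (u, v) = (3*pi/4, -pi/2): 8*sqrt(2).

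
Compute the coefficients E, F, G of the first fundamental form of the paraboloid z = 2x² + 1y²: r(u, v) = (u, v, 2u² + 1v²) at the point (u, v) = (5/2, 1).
E = 101;  F = 20;  G = 5

Partials: r_u = (1, 0, 4*u), r_v = (0, 1, 2*v). As functions of (u, v):
  E = r_u · r_u = 16*u^2 + 1,
  F = r_u · r_v = 8*u*v,
  G = r_v · r_v = 4*v^2 + 1.
Evaluating at (u, v) = (5/2, 1): E = 101, F = 20, G = 5.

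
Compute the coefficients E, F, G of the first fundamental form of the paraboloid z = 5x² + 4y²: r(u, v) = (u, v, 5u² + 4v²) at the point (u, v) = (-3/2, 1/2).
E = 226;  F = -60;  G = 17

Partials: r_u = (1, 0, 10*u), r_v = (0, 1, 8*v). As functions of (u, v):
  E = r_u · r_u = 100*u^2 + 1,
  F = r_u · r_v = 80*u*v,
  G = r_v · r_v = 64*v^2 + 1.
Evaluating at (u, v) = (-3/2, 1/2): E = 226, F = -60, G = 17.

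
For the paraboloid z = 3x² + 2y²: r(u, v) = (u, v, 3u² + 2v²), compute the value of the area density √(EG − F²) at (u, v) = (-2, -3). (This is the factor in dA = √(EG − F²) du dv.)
√(EG − F²)|_{(-2, -3)} = 17

E = 36*u^2 + 1, F = 24*u*v, G = 16*v^2 + 1, so EG − F² = 36*u^2 + 16*v^2 + 1. Taking the positive square root: √(EG − F²) = sqrt(36*u^2 + 16*v^2 + 1). At (u, v) = (-2, -3): 17.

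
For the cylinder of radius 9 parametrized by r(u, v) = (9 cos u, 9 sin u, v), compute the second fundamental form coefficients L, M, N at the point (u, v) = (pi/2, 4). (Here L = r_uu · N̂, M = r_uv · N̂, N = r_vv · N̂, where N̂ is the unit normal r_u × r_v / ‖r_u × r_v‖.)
L = -9;  M = 0;  N = 0

Compute the unit normal N̂(u, v) = (cos(u), sin(u), 0), and the second partials r_uu, r_uv, r_vv. Take dot products:
  L(u, v) = r_uu · N̂ = -9,
  M(u, v) = r_uv · N̂ = 0,
  N(u, v) = r_vv · N̂ = 0.
Evaluating at (u, v) = (pi/2, 4):
  L = -9, M = 0, N = 0.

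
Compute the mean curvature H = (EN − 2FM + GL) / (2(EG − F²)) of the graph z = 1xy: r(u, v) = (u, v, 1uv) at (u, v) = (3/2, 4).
H = -48*sqrt(77)/5929

With E = v^2 + 1, F = u*v, G = u^2 + 1, L = 0, M = 1/sqrt(u^2 + v^2 + 1), N = 0, assemble
  H = (EN − 2FM + GL) / (2(EG − F²)) = -u*v/(u^2 + v^2 + 1)^(3/2).
At (u, v) = (3/2, 4): H = -48*sqrt(77)/5929.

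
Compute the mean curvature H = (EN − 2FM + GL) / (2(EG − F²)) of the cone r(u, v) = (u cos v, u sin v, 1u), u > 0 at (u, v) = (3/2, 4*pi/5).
H = sqrt(2)/6

With E = 2, F = 0, G = u^2, L = 0, M = 0, N = sqrt(2)*u^2/(2*Abs(u)), assemble
  H = (EN − 2FM + GL) / (2(EG − F²)) = sqrt(2)/(4*Abs(u)).
At (u, v) = (3/2, 4*pi/5): H = sqrt(2)/6.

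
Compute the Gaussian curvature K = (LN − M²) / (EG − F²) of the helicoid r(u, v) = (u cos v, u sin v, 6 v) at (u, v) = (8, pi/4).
K = -9/2500

Coefficients of the first fundamental form: E = 1, F = 0, G = u^2 + 36.
Coefficients of the second fundamental form: L = 0, M = -6/sqrt(u^2 + 36), N = 0.
Assemble K = (LN − M²)/(EG − F²) = -36/(u^2 + 36)^2. At (u, v) = (8, pi/4): K = -9/2500.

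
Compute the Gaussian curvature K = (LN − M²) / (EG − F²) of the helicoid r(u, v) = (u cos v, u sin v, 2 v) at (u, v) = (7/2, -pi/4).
K = -64/4225

Coefficients of the first fundamental form: E = 1, F = 0, G = u^2 + 4.
Coefficients of the second fundamental form: L = 0, M = -2/sqrt(u^2 + 4), N = 0.
Assemble K = (LN − M²)/(EG − F²) = -4/(u^2 + 4)^2. At (u, v) = (7/2, -pi/4): K = -64/4225.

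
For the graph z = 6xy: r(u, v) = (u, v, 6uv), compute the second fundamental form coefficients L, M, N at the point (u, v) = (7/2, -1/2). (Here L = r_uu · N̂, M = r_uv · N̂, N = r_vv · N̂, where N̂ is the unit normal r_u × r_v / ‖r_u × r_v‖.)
L = 0;  M = 6*sqrt(451)/451;  N = 0

Compute the unit normal N̂(u, v) = (-6*v/sqrt(36*u^2 + 36*v^2 + 1), -6*u/sqrt(36*u^2 + 36*v^2 + 1), 1/sqrt(36*u^2 + 36*v^2 + 1)), and the second partials r_uu, r_uv, r_vv. Take dot products:
  L(u, v) = r_uu · N̂ = 0,
  M(u, v) = r_uv · N̂ = 6/sqrt(36*u^2 + 36*v^2 + 1),
  N(u, v) = r_vv · N̂ = 0.
Evaluating at (u, v) = (7/2, -1/2):
  L = 0, M = 6*sqrt(451)/451, N = 0.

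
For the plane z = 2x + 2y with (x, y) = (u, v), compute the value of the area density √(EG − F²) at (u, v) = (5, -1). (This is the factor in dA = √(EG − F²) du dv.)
√(EG − F²)|_{(5, -1)} = 3

E = 5, F = 4, G = 5, so EG − F² = 9. Taking the positive square root: √(EG − F²) = 3. At (u, v) = (5, -1): 3.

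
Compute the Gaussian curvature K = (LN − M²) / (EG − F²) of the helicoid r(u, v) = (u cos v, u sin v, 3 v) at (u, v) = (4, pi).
K = -9/625

Coefficients of the first fundamental form: E = 1, F = 0, G = u^2 + 9.
Coefficients of the second fundamental form: L = 0, M = -3/sqrt(u^2 + 9), N = 0.
Assemble K = (LN − M²)/(EG − F²) = -9/(u^2 + 9)^2. At (u, v) = (4, pi): K = -9/625.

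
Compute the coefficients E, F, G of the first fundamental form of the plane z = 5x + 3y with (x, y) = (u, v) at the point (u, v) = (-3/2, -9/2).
E = 26;  F = 15;  G = 10

Partials: r_u = (1, 0, 5), r_v = (0, 1, 3). As functions of (u, v):
  E = r_u · r_u = 26,
  F = r_u · r_v = 15,
  G = r_v · r_v = 10.
Evaluating at (u, v) = (-3/2, -9/2): E = 26, F = 15, G = 10.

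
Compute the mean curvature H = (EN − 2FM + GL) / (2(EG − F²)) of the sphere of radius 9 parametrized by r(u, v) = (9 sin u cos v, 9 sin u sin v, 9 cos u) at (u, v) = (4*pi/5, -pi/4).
H = -1/9

With E = 81, F = 0, G = 81*sin(u)^2, L = -9*sin(u)/Abs(sin(u)), M = 0, N = -9*sin(u)^3/Abs(sin(u)), assemble
  H = (EN − 2FM + GL) / (2(EG − F²)) = -sin(u)/(9*Abs(sin(u))).
At (u, v) = (4*pi/5, -pi/4): H = -1/9.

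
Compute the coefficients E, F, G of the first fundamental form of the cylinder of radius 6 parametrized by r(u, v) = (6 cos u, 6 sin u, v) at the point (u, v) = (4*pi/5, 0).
E = 36;  F = 0;  G = 1

Partials: r_u = (-6*sin(u), 6*cos(u), 0), r_v = (0, 0, 1). As functions of (u, v):
  E = r_u · r_u = 36,
  F = r_u · r_v = 0,
  G = r_v · r_v = 1.
Evaluating at (u, v) = (4*pi/5, 0): E = 36, F = 0, G = 1.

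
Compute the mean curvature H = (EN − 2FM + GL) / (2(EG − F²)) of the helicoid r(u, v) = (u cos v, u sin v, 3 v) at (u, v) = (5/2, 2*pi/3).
H = 0

With E = 1, F = 0, G = u^2 + 9, L = 0, M = -3/sqrt(u^2 + 9), N = 0, assemble
  H = (EN − 2FM + GL) / (2(EG − F²)) = 0.
At (u, v) = (5/2, 2*pi/3): H = 0.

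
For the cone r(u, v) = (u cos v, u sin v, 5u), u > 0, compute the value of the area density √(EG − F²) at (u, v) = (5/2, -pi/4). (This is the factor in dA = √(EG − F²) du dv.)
√(EG − F²)|_{(5/2, -pi/4)} = 5*sqrt(26)/2

E = 26, F = 0, G = u^2, so EG − F² = 26*u^2. Taking the positive square root: √(EG − F²) = sqrt(26)*Abs(u). At (u, v) = (5/2, -pi/4): 5*sqrt(26)/2.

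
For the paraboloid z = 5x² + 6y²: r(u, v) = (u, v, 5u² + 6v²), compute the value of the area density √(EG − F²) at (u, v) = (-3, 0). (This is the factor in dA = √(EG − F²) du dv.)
√(EG − F²)|_{(-3, 0)} = sqrt(901)

E = 100*u^2 + 1, F = 120*u*v, G = 144*v^2 + 1, so EG − F² = 100*u^2 + 144*v^2 + 1. Taking the positive square root: √(EG − F²) = sqrt(100*u^2 + 144*v^2 + 1). At (u, v) = (-3, 0): sqrt(901).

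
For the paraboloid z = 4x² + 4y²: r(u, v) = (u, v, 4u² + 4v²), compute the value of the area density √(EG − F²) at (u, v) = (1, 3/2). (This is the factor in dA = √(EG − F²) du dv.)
√(EG − F²)|_{(1, 3/2)} = sqrt(209)

E = 64*u^2 + 1, F = 64*u*v, G = 64*v^2 + 1, so EG − F² = 64*u^2 + 64*v^2 + 1. Taking the positive square root: √(EG − F²) = sqrt(64*u^2 + 64*v^2 + 1). At (u, v) = (1, 3/2): sqrt(209).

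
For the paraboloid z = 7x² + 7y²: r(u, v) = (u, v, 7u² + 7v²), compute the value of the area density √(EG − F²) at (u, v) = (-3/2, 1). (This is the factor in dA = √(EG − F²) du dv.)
√(EG − F²)|_{(-3/2, 1)} = sqrt(638)

E = 196*u^2 + 1, F = 196*u*v, G = 196*v^2 + 1, so EG − F² = 196*u^2 + 196*v^2 + 1. Taking the positive square root: √(EG − F²) = sqrt(196*u^2 + 196*v^2 + 1). At (u, v) = (-3/2, 1): sqrt(638).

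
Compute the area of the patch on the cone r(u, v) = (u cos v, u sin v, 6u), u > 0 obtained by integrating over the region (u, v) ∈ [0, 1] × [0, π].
Area = sqrt(37)*pi/2

Area = ∫∫ √(EG − F²) du dv with √(EG − F²) = sqrt(37)*Abs(u). Integrating over [0, 1] × [0, π] gives sqrt(37)*pi/2.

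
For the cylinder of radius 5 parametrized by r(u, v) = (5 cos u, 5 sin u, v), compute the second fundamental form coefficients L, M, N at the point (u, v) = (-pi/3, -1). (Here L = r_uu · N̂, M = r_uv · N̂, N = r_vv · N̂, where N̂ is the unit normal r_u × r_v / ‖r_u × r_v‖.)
L = -5;  M = 0;  N = 0

Compute the unit normal N̂(u, v) = (cos(u), sin(u), 0), and the second partials r_uu, r_uv, r_vv. Take dot products:
  L(u, v) = r_uu · N̂ = -5,
  M(u, v) = r_uv · N̂ = 0,
  N(u, v) = r_vv · N̂ = 0.
Evaluating at (u, v) = (-pi/3, -1):
  L = -5, M = 0, N = 0.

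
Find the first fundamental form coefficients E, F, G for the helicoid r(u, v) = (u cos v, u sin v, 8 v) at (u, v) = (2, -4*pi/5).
E = 1;  F = 0;  G = 68

Partials: r_u = (cos(v), sin(v), 0), r_v = (-u*sin(v), u*cos(v), 8). As functions of (u, v):
  E = r_u · r_u = 1,
  F = r_u · r_v = 0,
  G = r_v · r_v = u^2 + 64.
Evaluating at (u, v) = (2, -4*pi/5): E = 1, F = 0, G = 68.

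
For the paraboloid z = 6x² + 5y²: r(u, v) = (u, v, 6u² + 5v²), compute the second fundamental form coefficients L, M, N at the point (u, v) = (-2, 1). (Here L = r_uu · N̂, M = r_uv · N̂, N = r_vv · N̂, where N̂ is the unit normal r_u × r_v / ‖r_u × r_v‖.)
L = 12*sqrt(677)/677;  M = 0;  N = 10*sqrt(677)/677

Compute the unit normal N̂(u, v) = (-12*u/sqrt(144*u^2 + 100*v^2 + 1), -10*v/sqrt(144*u^2 + 100*v^2 + 1), 1/sqrt(144*u^2 + 100*v^2 + 1)), and the second partials r_uu, r_uv, r_vv. Take dot products:
  L(u, v) = r_uu · N̂ = 12/sqrt(144*u^2 + 100*v^2 + 1),
  M(u, v) = r_uv · N̂ = 0,
  N(u, v) = r_vv · N̂ = 10/sqrt(144*u^2 + 100*v^2 + 1).
Evaluating at (u, v) = (-2, 1):
  L = 12*sqrt(677)/677, M = 0, N = 10*sqrt(677)/677.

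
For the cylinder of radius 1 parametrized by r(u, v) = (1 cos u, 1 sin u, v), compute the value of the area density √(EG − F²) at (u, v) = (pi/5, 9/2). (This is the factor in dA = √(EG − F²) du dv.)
√(EG − F²)|_{(pi/5, 9/2)} = 1

E = 1, F = 0, G = 1, so EG − F² = 1. Taking the positive square root: √(EG − F²) = 1. At (u, v) = (pi/5, 9/2): 1.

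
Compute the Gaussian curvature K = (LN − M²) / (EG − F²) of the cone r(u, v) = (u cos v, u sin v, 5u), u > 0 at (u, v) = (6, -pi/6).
K = 0

Coefficients of the first fundamental form: E = 26, F = 0, G = u^2.
Coefficients of the second fundamental form: L = 0, M = 0, N = 5*sqrt(26)*u^2/(26*Abs(u)).
Assemble K = (LN − M²)/(EG − F²) = 0. At (u, v) = (6, -pi/6): K = 0.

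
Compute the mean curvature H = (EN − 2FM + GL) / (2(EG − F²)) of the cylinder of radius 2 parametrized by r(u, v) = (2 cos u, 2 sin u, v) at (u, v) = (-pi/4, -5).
H = -1/4

With E = 4, F = 0, G = 1, L = -2, M = 0, N = 0, assemble
  H = (EN − 2FM + GL) / (2(EG − F²)) = -1/4.
At (u, v) = (-pi/4, -5): H = -1/4.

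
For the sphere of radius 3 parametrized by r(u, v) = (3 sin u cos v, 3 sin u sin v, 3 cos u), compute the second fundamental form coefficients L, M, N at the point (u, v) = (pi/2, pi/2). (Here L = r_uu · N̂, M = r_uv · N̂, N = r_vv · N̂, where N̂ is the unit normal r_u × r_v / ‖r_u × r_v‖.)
L = -3;  M = 0;  N = -3

Compute the unit normal N̂(u, v) = (sin(u)^2*cos(v)/Abs(sin(u)), sin(u)^2*sin(v)/Abs(sin(u)), sin(2*u)/(2*Abs(sin(u)))), and the second partials r_uu, r_uv, r_vv. Take dot products:
  L(u, v) = r_uu · N̂ = -3*sin(u)/Abs(sin(u)),
  M(u, v) = r_uv · N̂ = 0,
  N(u, v) = r_vv · N̂ = -3*sin(u)^3/Abs(sin(u)).
Evaluating at (u, v) = (pi/2, pi/2):
  L = -3, M = 0, N = -3.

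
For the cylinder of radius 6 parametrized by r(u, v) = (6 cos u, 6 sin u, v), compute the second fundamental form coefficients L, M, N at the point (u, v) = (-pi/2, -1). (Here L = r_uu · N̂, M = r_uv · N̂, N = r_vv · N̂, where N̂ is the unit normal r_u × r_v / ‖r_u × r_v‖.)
L = -6;  M = 0;  N = 0

Compute the unit normal N̂(u, v) = (cos(u), sin(u), 0), and the second partials r_uu, r_uv, r_vv. Take dot products:
  L(u, v) = r_uu · N̂ = -6,
  M(u, v) = r_uv · N̂ = 0,
  N(u, v) = r_vv · N̂ = 0.
Evaluating at (u, v) = (-pi/2, -1):
  L = -6, M = 0, N = 0.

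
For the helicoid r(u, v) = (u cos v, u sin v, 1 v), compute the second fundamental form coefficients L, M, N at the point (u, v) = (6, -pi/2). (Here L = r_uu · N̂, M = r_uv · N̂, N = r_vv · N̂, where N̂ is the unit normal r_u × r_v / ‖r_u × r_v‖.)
L = 0;  M = -sqrt(37)/37;  N = 0

Compute the unit normal N̂(u, v) = (sin(v)/sqrt(u^2 + 1), -cos(v)/sqrt(u^2 + 1), u/sqrt(u^2 + 1)), and the second partials r_uu, r_uv, r_vv. Take dot products:
  L(u, v) = r_uu · N̂ = 0,
  M(u, v) = r_uv · N̂ = -1/sqrt(u^2 + 1),
  N(u, v) = r_vv · N̂ = 0.
Evaluating at (u, v) = (6, -pi/2):
  L = 0, M = -sqrt(37)/37, N = 0.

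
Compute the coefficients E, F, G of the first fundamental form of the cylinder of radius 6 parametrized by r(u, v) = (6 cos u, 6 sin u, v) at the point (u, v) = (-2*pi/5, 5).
E = 36;  F = 0;  G = 1

Partials: r_u = (-6*sin(u), 6*cos(u), 0), r_v = (0, 0, 1). As functions of (u, v):
  E = r_u · r_u = 36,
  F = r_u · r_v = 0,
  G = r_v · r_v = 1.
Evaluating at (u, v) = (-2*pi/5, 5): E = 36, F = 0, G = 1.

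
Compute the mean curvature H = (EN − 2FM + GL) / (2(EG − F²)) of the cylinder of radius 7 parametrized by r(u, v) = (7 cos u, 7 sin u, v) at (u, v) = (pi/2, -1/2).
H = -1/14

With E = 49, F = 0, G = 1, L = -7, M = 0, N = 0, assemble
  H = (EN − 2FM + GL) / (2(EG − F²)) = -1/14.
At (u, v) = (pi/2, -1/2): H = -1/14.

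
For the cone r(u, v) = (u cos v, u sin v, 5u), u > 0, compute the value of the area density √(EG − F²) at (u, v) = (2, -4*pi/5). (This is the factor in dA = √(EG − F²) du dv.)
√(EG − F²)|_{(2, -4*pi/5)} = 2*sqrt(26)

E = 26, F = 0, G = u^2, so EG − F² = 26*u^2. Taking the positive square root: √(EG − F²) = sqrt(26)*Abs(u). At (u, v) = (2, -4*pi/5): 2*sqrt(26).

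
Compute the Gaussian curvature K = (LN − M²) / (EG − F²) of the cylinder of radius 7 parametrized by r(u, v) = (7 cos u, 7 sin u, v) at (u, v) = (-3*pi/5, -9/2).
K = 0

Coefficients of the first fundamental form: E = 49, F = 0, G = 1.
Coefficients of the second fundamental form: L = -7, M = 0, N = 0.
Assemble K = (LN − M²)/(EG − F²) = 0. At (u, v) = (-3*pi/5, -9/2): K = 0.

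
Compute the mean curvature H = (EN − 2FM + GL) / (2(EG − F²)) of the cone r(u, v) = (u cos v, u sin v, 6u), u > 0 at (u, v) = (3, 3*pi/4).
H = sqrt(37)/37

With E = 37, F = 0, G = u^2, L = 0, M = 0, N = 6*sqrt(37)*u^2/(37*Abs(u)), assemble
  H = (EN − 2FM + GL) / (2(EG − F²)) = 3*sqrt(37)/(37*Abs(u)).
At (u, v) = (3, 3*pi/4): H = sqrt(37)/37.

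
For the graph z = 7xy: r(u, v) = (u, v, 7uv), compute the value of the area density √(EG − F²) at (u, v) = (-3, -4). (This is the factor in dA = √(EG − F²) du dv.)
√(EG − F²)|_{(-3, -4)} = sqrt(1226)

E = 49*v^2 + 1, F = 49*u*v, G = 49*u^2 + 1, so EG − F² = 49*u^2 + 49*v^2 + 1. Taking the positive square root: √(EG − F²) = sqrt(49*u^2 + 49*v^2 + 1). At (u, v) = (-3, -4): sqrt(1226).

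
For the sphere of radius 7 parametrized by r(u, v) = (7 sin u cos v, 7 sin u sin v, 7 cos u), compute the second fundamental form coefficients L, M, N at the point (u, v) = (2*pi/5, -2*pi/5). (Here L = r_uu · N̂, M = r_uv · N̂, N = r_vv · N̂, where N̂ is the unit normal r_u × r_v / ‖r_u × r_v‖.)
L = -7;  M = 0;  N = -35/8 - 7*sqrt(5)/8

Compute the unit normal N̂(u, v) = (sin(u)^2*cos(v)/Abs(sin(u)), sin(u)^2*sin(v)/Abs(sin(u)), sin(2*u)/(2*Abs(sin(u)))), and the second partials r_uu, r_uv, r_vv. Take dot products:
  L(u, v) = r_uu · N̂ = -7*sin(u)/Abs(sin(u)),
  M(u, v) = r_uv · N̂ = 0,
  N(u, v) = r_vv · N̂ = -7*sin(u)^3/Abs(sin(u)).
Evaluating at (u, v) = (2*pi/5, -2*pi/5):
  L = -7, M = 0, N = -35/8 - 7*sqrt(5)/8.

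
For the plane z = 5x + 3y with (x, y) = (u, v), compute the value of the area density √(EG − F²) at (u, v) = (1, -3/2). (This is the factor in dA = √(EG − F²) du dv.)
√(EG − F²)|_{(1, -3/2)} = sqrt(35)

E = 26, F = 15, G = 10, so EG − F² = 35. Taking the positive square root: √(EG − F²) = sqrt(35). At (u, v) = (1, -3/2): sqrt(35).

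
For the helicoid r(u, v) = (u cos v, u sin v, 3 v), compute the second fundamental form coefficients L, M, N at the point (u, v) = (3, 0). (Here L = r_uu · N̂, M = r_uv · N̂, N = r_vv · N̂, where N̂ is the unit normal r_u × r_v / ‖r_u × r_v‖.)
L = 0;  M = -sqrt(2)/2;  N = 0

Compute the unit normal N̂(u, v) = (3*sin(v)/sqrt(u^2 + 9), -3*cos(v)/sqrt(u^2 + 9), u/sqrt(u^2 + 9)), and the second partials r_uu, r_uv, r_vv. Take dot products:
  L(u, v) = r_uu · N̂ = 0,
  M(u, v) = r_uv · N̂ = -3/sqrt(u^2 + 9),
  N(u, v) = r_vv · N̂ = 0.
Evaluating at (u, v) = (3, 0):
  L = 0, M = -sqrt(2)/2, N = 0.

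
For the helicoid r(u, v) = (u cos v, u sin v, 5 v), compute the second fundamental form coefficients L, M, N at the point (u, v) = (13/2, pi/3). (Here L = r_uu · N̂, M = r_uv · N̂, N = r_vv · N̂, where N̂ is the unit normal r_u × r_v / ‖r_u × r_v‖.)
L = 0;  M = -10*sqrt(269)/269;  N = 0

Compute the unit normal N̂(u, v) = (5*sin(v)/sqrt(u^2 + 25), -5*cos(v)/sqrt(u^2 + 25), u/sqrt(u^2 + 25)), and the second partials r_uu, r_uv, r_vv. Take dot products:
  L(u, v) = r_uu · N̂ = 0,
  M(u, v) = r_uv · N̂ = -5/sqrt(u^2 + 25),
  N(u, v) = r_vv · N̂ = 0.
Evaluating at (u, v) = (13/2, pi/3):
  L = 0, M = -10*sqrt(269)/269, N = 0.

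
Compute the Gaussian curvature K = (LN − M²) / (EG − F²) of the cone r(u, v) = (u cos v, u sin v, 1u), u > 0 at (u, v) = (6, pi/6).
K = 0

Coefficients of the first fundamental form: E = 2, F = 0, G = u^2.
Coefficients of the second fundamental form: L = 0, M = 0, N = sqrt(2)*u^2/(2*Abs(u)).
Assemble K = (LN − M²)/(EG − F²) = 0. At (u, v) = (6, pi/6): K = 0.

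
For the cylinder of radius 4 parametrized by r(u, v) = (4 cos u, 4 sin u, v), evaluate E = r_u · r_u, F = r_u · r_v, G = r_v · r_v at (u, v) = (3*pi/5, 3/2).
E = 16;  F = 0;  G = 1

Partials: r_u = (-4*sin(u), 4*cos(u), 0), r_v = (0, 0, 1). As functions of (u, v):
  E = r_u · r_u = 16,
  F = r_u · r_v = 0,
  G = r_v · r_v = 1.
Evaluating at (u, v) = (3*pi/5, 3/2): E = 16, F = 0, G = 1.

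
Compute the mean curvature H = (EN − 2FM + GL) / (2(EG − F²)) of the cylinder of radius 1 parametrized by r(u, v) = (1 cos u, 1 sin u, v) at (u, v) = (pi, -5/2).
H = -1/2

With E = 1, F = 0, G = 1, L = -1, M = 0, N = 0, assemble
  H = (EN − 2FM + GL) / (2(EG − F²)) = -1/2.
At (u, v) = (pi, -5/2): H = -1/2.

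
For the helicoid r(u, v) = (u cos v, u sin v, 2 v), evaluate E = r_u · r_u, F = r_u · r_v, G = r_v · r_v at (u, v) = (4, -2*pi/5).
E = 1;  F = 0;  G = 20

Partials: r_u = (cos(v), sin(v), 0), r_v = (-u*sin(v), u*cos(v), 2). As functions of (u, v):
  E = r_u · r_u = 1,
  F = r_u · r_v = 0,
  G = r_v · r_v = u^2 + 4.
Evaluating at (u, v) = (4, -2*pi/5): E = 1, F = 0, G = 20.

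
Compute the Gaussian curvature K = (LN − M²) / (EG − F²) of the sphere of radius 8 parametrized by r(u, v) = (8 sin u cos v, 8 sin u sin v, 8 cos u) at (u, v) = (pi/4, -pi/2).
K = 1/64

Coefficients of the first fundamental form: E = 64, F = 0, G = 64*sin(u)^2.
Coefficients of the second fundamental form: L = -8*sin(u)/Abs(sin(u)), M = 0, N = -8*sin(u)^3/Abs(sin(u)).
Assemble K = (LN − M²)/(EG − F²) = 1/64. At (u, v) = (pi/4, -pi/2): K = 1/64.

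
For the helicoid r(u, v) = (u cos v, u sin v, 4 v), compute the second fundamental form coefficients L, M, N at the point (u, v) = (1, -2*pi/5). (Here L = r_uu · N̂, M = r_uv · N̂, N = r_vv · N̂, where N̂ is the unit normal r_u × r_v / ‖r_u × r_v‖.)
L = 0;  M = -4*sqrt(17)/17;  N = 0

Compute the unit normal N̂(u, v) = (4*sin(v)/sqrt(u^2 + 16), -4*cos(v)/sqrt(u^2 + 16), u/sqrt(u^2 + 16)), and the second partials r_uu, r_uv, r_vv. Take dot products:
  L(u, v) = r_uu · N̂ = 0,
  M(u, v) = r_uv · N̂ = -4/sqrt(u^2 + 16),
  N(u, v) = r_vv · N̂ = 0.
Evaluating at (u, v) = (1, -2*pi/5):
  L = 0, M = -4*sqrt(17)/17, N = 0.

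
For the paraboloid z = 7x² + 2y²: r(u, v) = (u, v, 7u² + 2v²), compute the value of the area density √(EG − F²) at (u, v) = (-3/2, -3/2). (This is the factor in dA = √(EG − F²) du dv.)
√(EG − F²)|_{(-3/2, -3/2)} = sqrt(478)

E = 196*u^2 + 1, F = 56*u*v, G = 16*v^2 + 1, so EG − F² = 196*u^2 + 16*v^2 + 1. Taking the positive square root: √(EG − F²) = sqrt(196*u^2 + 16*v^2 + 1). At (u, v) = (-3/2, -3/2): sqrt(478).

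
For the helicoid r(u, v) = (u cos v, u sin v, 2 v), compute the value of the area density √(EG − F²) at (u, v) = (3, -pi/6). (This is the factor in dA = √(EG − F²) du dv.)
√(EG − F²)|_{(3, -pi/6)} = sqrt(13)

E = 1, F = 0, G = u^2 + 4, so EG − F² = u^2 + 4. Taking the positive square root: √(EG − F²) = sqrt(u^2 + 4). At (u, v) = (3, -pi/6): sqrt(13).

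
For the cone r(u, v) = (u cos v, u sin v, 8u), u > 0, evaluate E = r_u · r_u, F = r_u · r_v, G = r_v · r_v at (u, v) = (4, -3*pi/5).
E = 65;  F = 0;  G = 16

Partials: r_u = (cos(v), sin(v), 8), r_v = (-u*sin(v), u*cos(v), 0). As functions of (u, v):
  E = r_u · r_u = 65,
  F = r_u · r_v = 0,
  G = r_v · r_v = u^2.
Evaluating at (u, v) = (4, -3*pi/5): E = 65, F = 0, G = 16.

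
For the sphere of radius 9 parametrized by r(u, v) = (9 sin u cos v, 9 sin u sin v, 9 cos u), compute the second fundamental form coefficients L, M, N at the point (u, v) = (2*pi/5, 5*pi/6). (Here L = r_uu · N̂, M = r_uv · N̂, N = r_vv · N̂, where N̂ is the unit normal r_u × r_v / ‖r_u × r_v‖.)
L = -9;  M = 0;  N = -45/8 - 9*sqrt(5)/8

Compute the unit normal N̂(u, v) = (sin(u)^2*cos(v)/Abs(sin(u)), sin(u)^2*sin(v)/Abs(sin(u)), sin(2*u)/(2*Abs(sin(u)))), and the second partials r_uu, r_uv, r_vv. Take dot products:
  L(u, v) = r_uu · N̂ = -9*sin(u)/Abs(sin(u)),
  M(u, v) = r_uv · N̂ = 0,
  N(u, v) = r_vv · N̂ = -9*sin(u)^3/Abs(sin(u)).
Evaluating at (u, v) = (2*pi/5, 5*pi/6):
  L = -9, M = 0, N = -45/8 - 9*sqrt(5)/8.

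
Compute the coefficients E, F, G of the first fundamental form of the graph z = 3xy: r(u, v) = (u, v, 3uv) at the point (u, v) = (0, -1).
E = 10;  F = 0;  G = 1

Partials: r_u = (1, 0, 3*v), r_v = (0, 1, 3*u). As functions of (u, v):
  E = r_u · r_u = 9*v^2 + 1,
  F = r_u · r_v = 9*u*v,
  G = r_v · r_v = 9*u^2 + 1.
Evaluating at (u, v) = (0, -1): E = 10, F = 0, G = 1.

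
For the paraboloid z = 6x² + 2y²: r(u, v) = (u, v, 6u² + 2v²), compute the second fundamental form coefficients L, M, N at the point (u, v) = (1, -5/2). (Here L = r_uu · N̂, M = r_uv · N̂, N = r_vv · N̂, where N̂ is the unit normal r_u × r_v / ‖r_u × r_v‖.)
L = 12*sqrt(5)/35;  M = 0;  N = 4*sqrt(5)/35

Compute the unit normal N̂(u, v) = (-12*u/sqrt(144*u^2 + 16*v^2 + 1), -4*v/sqrt(144*u^2 + 16*v^2 + 1), 1/sqrt(144*u^2 + 16*v^2 + 1)), and the second partials r_uu, r_uv, r_vv. Take dot products:
  L(u, v) = r_uu · N̂ = 12/sqrt(144*u^2 + 16*v^2 + 1),
  M(u, v) = r_uv · N̂ = 0,
  N(u, v) = r_vv · N̂ = 4/sqrt(144*u^2 + 16*v^2 + 1).
Evaluating at (u, v) = (1, -5/2):
  L = 12*sqrt(5)/35, M = 0, N = 4*sqrt(5)/35.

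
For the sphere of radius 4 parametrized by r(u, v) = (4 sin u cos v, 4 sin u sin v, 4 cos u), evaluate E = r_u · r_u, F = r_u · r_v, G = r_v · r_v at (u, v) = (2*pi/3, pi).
E = 16;  F = 0;  G = 12

Partials: r_u = (4*cos(u)*cos(v), 4*sin(v)*cos(u), -4*sin(u)), r_v = (-4*sin(u)*sin(v), 4*sin(u)*cos(v), 0). As functions of (u, v):
  E = r_u · r_u = 16,
  F = r_u · r_v = 0,
  G = r_v · r_v = 16*sin(u)^2.
Evaluating at (u, v) = (2*pi/3, pi): E = 16, F = 0, G = 12.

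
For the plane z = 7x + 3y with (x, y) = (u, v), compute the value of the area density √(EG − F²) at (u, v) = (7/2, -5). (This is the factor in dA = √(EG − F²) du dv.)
√(EG − F²)|_{(7/2, -5)} = sqrt(59)

E = 50, F = 21, G = 10, so EG − F² = 59. Taking the positive square root: √(EG − F²) = sqrt(59). At (u, v) = (7/2, -5): sqrt(59).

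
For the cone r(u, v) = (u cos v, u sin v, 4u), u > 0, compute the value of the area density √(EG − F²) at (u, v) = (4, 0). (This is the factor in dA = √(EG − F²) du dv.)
√(EG − F²)|_{(4, 0)} = 4*sqrt(17)

E = 17, F = 0, G = u^2, so EG − F² = 17*u^2. Taking the positive square root: √(EG − F²) = sqrt(17)*Abs(u). At (u, v) = (4, 0): 4*sqrt(17).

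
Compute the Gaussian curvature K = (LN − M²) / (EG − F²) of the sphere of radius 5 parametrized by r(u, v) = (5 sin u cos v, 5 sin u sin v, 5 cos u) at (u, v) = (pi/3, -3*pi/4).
K = 1/25

Coefficients of the first fundamental form: E = 25, F = 0, G = 25*sin(u)^2.
Coefficients of the second fundamental form: L = -5*sin(u)/Abs(sin(u)), M = 0, N = -5*sin(u)^3/Abs(sin(u)).
Assemble K = (LN − M²)/(EG − F²) = 1/25. At (u, v) = (pi/3, -3*pi/4): K = 1/25.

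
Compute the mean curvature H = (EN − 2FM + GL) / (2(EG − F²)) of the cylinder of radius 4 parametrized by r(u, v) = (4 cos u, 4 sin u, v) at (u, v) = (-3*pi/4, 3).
H = -1/8

With E = 16, F = 0, G = 1, L = -4, M = 0, N = 0, assemble
  H = (EN − 2FM + GL) / (2(EG − F²)) = -1/8.
At (u, v) = (-3*pi/4, 3): H = -1/8.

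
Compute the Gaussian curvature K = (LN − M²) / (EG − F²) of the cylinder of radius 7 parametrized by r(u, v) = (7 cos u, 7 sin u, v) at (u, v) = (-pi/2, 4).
K = 0

Coefficients of the first fundamental form: E = 49, F = 0, G = 1.
Coefficients of the second fundamental form: L = -7, M = 0, N = 0.
Assemble K = (LN − M²)/(EG − F²) = 0. At (u, v) = (-pi/2, 4): K = 0.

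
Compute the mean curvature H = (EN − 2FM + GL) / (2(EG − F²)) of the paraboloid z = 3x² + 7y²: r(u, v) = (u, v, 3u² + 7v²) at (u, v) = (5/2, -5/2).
H = 5260*sqrt(1451)/2105401

With E = 36*u^2 + 1, F = 84*u*v, G = 196*v^2 + 1, L = 6/sqrt(36*u^2 + 196*v^2 + 1), M = 0, N = 14/sqrt(36*u^2 + 196*v^2 + 1), assemble
  H = (EN − 2FM + GL) / (2(EG − F²)) = 2*(126*u^2 + 294*v^2 + 5)/(36*u^2 + 196*v^2 + 1)^(3/2).
At (u, v) = (5/2, -5/2): H = 5260*sqrt(1451)/2105401.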